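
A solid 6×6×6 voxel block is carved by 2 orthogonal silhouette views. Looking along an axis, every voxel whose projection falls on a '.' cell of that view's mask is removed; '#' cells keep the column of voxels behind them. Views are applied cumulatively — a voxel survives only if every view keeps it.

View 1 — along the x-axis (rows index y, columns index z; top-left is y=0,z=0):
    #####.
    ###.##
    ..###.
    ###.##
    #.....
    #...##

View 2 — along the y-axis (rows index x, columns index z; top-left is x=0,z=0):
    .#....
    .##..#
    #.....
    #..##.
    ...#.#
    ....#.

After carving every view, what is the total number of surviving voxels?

voxel count = 40

initial block: 6^3 = 216
  1. axis=0 (YZ plane), |mask|=22  ⇒  voxels=132
  2. axis=1 (XZ plane), |mask|=11  ⇒  voxels=40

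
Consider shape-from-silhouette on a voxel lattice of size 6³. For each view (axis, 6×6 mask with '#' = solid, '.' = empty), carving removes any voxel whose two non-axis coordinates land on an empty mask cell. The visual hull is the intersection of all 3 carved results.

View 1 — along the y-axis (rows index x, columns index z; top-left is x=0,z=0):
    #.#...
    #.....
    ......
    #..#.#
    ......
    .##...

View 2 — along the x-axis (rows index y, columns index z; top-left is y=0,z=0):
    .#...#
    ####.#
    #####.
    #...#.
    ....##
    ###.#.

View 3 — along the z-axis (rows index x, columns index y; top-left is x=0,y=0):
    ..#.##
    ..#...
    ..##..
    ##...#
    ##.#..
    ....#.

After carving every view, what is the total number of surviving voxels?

10 voxels

start: 6×6×6 = 216 voxels
carve view 1 (along y, XZ-mask fill 8/36): 48 voxels remain
carve view 2 (along x, YZ-mask fill 20/36): 27 voxels remain
carve view 3 (along z, XY-mask fill 13/36): 10 voxels remain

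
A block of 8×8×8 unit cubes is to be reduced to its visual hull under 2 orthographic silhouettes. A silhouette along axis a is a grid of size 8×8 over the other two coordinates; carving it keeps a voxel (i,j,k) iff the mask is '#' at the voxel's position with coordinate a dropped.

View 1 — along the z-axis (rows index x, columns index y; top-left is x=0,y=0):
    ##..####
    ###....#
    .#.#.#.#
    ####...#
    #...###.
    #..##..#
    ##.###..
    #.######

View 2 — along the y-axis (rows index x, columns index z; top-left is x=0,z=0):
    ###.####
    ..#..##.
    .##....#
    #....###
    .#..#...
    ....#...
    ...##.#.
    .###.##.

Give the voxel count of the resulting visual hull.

full grid |V| = 512
[1] z-view keeps 39 columns → grid now 312
[2] y-view keeps 28 columns → grid now 148

148 voxels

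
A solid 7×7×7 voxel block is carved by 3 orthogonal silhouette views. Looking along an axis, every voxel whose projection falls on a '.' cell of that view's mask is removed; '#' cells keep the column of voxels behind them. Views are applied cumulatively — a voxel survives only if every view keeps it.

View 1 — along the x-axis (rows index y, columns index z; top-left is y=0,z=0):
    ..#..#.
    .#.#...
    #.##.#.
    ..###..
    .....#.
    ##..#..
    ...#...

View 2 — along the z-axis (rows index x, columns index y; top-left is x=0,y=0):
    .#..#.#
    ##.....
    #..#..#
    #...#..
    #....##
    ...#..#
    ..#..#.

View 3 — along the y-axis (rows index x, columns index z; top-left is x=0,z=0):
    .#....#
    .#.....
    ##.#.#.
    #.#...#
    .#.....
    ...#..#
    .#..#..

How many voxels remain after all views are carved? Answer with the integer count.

remaining voxels: 11

initial block: 7^3 = 343
step 1: project along x, AND mask (16/49) → |grid| = 112
step 2: project along z, AND mask (17/49) → |grid| = 34
step 3: project along y, AND mask (15/49) → |grid| = 11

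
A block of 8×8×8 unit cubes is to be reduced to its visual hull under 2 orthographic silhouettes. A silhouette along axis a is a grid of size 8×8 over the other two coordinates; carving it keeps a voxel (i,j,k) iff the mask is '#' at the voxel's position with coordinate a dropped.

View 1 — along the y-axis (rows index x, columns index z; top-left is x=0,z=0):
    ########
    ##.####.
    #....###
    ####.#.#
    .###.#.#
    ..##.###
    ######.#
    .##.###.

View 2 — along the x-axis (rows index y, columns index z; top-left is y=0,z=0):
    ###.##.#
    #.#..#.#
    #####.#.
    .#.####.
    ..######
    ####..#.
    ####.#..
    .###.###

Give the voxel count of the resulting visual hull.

full grid |V| = 512
  1. axis=1 (XZ plane), |mask|=46  ⇒  voxels=368
  2. axis=0 (YZ plane), |mask|=43  ⇒  voxels=252

|visual hull| = 252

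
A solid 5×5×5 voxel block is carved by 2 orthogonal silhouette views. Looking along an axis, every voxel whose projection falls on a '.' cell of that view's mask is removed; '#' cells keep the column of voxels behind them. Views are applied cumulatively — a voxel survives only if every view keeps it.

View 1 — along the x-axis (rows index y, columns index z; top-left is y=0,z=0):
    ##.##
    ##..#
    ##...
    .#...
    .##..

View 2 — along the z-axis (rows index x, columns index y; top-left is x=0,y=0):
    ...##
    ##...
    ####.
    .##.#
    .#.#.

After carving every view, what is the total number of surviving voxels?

voxel count = 31

initial block: 5^3 = 125
step 1: project along x, AND mask (12/25) → |grid| = 60
step 2: project along z, AND mask (13/25) → |grid| = 31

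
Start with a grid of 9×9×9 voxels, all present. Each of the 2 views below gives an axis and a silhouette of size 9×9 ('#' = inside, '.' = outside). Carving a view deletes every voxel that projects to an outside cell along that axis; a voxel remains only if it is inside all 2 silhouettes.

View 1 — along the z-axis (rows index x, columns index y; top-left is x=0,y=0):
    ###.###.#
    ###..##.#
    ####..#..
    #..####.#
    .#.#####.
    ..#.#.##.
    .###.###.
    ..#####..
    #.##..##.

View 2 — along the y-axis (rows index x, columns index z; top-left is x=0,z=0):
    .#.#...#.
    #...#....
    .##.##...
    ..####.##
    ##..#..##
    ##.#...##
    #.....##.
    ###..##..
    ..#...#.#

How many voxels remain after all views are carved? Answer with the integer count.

before carving: 729 voxels (9×9×9)
[1] z-view keeps 50 columns → grid now 450
[2] y-view keeps 36 columns → grid now 197

|visual hull| = 197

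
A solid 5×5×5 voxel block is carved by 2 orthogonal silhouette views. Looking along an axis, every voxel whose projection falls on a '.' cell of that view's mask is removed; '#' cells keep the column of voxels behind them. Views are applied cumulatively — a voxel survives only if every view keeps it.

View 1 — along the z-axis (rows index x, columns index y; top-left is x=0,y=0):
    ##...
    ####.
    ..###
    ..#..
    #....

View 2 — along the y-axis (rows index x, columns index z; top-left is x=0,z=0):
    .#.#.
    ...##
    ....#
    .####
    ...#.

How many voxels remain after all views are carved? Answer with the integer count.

remaining voxels: 20

full grid |V| = 125
V1 z: intersect with XY mask (11 set) -- 55 left
V2 y: intersect with XZ mask (10 set) -- 20 left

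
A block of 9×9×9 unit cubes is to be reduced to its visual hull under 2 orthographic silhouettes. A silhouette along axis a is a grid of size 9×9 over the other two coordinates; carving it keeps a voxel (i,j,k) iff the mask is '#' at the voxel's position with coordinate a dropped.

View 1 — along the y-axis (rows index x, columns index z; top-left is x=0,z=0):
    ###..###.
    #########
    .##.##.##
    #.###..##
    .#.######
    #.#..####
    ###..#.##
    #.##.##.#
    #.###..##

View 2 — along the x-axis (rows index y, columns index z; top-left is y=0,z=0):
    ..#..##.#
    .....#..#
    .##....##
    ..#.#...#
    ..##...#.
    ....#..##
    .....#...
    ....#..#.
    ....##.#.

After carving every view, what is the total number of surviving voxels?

start: 9×9×9 = 729 voxels
  1. axis=1 (XZ plane), |mask|=58  ⇒  voxels=522
  2. axis=0 (YZ plane), |mask|=25  ⇒  voxels=175

voxel count = 175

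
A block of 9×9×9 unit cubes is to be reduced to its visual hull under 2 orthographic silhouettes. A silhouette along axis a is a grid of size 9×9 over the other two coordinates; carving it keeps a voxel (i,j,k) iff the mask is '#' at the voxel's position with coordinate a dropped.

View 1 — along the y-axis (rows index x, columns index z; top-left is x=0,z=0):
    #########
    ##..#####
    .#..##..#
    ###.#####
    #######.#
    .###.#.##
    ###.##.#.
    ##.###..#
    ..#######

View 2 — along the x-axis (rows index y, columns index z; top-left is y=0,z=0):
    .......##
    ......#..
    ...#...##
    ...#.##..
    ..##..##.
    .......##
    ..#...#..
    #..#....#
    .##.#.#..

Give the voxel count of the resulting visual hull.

start: 9×9×9 = 729 voxels
carve view 1 (along y, XZ-mask fill 61/81): 549 voxels remain
carve view 2 (along x, YZ-mask fill 24/81): 150 voxels remain

voxel count = 150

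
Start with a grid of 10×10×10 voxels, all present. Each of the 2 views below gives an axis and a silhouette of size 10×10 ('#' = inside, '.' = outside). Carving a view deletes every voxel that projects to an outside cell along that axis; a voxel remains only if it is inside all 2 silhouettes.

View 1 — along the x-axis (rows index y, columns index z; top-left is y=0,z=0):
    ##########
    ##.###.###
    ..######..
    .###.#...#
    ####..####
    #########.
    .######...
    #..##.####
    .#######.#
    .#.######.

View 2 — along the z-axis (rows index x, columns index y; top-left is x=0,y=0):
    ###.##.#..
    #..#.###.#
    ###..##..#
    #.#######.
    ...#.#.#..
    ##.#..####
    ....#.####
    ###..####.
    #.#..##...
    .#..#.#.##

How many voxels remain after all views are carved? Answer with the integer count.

before carving: 1000 voxels (10×10×10)
carve view 1 (along x, YZ-mask fill 74/100): 740 voxels remain
carve view 2 (along z, XY-mask fill 57/100): 427 voxels remain

|visual hull| = 427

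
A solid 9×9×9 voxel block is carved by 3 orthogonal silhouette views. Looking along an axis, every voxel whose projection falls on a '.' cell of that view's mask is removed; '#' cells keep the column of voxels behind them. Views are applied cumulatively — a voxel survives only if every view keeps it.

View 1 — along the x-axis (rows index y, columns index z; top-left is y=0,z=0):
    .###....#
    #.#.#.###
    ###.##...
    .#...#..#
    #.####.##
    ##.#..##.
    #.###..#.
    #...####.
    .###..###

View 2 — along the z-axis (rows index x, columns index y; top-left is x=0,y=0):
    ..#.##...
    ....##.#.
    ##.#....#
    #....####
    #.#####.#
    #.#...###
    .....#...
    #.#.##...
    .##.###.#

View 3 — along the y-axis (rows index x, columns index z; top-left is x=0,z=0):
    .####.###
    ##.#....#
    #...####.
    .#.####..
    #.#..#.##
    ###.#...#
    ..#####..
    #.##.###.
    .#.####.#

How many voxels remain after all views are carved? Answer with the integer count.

voxel count = 109

before carving: 729 voxels (9×9×9)
carve view 1 (along x, YZ-mask fill 46/81): 414 voxels remain
carve view 2 (along z, XY-mask fill 38/81): 198 voxels remain
carve view 3 (along y, XZ-mask fill 48/81): 109 voxels remain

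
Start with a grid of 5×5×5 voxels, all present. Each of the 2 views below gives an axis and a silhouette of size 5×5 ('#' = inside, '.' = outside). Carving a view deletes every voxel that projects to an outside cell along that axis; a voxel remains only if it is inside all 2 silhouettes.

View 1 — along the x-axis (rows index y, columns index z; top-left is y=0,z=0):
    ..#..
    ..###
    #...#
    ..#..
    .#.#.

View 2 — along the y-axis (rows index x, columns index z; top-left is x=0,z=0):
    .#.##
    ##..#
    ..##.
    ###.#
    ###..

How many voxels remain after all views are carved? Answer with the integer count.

full grid |V| = 125
[1] x-view keeps 9 columns → grid now 45
[2] y-view keeps 15 columns → grid now 26

remaining voxels: 26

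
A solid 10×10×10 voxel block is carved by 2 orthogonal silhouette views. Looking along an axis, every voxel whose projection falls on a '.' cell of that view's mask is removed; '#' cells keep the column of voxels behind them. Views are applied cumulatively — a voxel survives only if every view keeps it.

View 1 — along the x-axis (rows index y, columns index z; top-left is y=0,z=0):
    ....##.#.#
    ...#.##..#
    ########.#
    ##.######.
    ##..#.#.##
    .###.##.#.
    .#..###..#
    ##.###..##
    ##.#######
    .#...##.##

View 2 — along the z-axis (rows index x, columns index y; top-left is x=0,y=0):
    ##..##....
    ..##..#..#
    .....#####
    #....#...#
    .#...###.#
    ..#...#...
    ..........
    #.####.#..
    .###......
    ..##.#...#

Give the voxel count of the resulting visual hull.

|visual hull| = 224

initial block: 10^3 = 1000
step 1: project along x, AND mask (63/100) → |grid| = 630
step 2: project along z, AND mask (36/100) → |grid| = 224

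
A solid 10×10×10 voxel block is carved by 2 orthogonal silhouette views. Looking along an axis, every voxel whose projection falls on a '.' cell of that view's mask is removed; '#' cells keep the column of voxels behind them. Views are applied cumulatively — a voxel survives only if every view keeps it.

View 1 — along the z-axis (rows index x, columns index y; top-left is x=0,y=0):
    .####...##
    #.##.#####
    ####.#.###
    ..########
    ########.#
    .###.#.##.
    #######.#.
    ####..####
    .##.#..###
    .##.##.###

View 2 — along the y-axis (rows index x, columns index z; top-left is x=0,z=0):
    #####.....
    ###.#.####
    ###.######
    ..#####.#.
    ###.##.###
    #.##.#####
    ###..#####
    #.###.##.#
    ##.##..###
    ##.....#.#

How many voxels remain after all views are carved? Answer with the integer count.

remaining voxels: 524

before carving: 1000 voxels (10×10×10)
carve view 1 (along z, XY-mask fill 74/100): 740 voxels remain
carve view 2 (along y, XZ-mask fill 70/100): 524 voxels remain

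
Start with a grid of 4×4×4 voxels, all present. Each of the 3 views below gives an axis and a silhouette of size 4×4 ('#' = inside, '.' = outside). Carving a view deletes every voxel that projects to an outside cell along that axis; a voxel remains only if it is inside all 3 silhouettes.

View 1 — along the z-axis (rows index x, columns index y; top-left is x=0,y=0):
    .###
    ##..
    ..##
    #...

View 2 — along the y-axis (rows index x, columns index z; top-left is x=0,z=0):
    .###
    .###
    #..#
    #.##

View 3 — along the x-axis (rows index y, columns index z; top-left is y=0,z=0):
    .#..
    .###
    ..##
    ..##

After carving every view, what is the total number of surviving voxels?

full grid |V| = 64
after view 1 [z-axis, 8 of 16 cells solid] → remaining = 32
after view 2 [y-axis, 11 of 16 cells solid] → remaining = 22
after view 3 [x-axis, 8 of 16 cells solid] → remaining = 13

voxel count = 13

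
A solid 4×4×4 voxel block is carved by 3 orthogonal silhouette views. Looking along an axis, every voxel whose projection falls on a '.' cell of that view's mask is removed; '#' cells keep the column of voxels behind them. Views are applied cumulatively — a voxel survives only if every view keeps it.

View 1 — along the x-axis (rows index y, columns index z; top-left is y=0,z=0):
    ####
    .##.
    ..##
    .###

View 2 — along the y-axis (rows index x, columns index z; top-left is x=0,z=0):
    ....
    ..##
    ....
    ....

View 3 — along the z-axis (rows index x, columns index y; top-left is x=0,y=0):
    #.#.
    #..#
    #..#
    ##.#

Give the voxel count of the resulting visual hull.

voxel count = 4

start: 4×4×4 = 64 voxels
  1. axis=0 (YZ plane), |mask|=11  ⇒  voxels=44
  2. axis=1 (XZ plane), |mask|=2  ⇒  voxels=7
  3. axis=2 (XY plane), |mask|=9  ⇒  voxels=4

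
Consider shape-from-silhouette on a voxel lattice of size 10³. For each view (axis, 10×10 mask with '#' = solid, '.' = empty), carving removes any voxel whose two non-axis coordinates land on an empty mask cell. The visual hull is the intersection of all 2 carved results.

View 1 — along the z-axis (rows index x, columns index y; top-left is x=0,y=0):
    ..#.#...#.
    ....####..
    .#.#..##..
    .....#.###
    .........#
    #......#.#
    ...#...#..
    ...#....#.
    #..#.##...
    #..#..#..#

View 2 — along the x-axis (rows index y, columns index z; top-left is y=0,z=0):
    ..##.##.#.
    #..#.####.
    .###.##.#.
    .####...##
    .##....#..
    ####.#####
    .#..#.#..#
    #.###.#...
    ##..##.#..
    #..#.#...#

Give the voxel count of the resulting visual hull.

voxel count = 162

full grid |V| = 1000
carve view 1 (along z, XY-mask fill 31/100): 310 voxels remain
carve view 2 (along x, YZ-mask fill 53/100): 162 voxels remain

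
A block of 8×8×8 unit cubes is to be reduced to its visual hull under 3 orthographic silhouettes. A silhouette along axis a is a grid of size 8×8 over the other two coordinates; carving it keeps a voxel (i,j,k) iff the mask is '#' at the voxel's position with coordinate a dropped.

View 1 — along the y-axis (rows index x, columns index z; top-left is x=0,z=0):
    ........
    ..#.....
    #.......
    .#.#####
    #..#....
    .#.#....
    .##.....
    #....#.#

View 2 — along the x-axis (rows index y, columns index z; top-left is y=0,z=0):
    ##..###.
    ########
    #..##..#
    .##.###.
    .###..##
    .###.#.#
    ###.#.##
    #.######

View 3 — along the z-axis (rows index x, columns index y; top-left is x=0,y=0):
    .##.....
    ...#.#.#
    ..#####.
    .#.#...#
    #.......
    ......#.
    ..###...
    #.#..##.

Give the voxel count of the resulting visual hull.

full grid |V| = 512
  1. axis=1 (XZ plane), |mask|=17  ⇒  voxels=136
  2. axis=0 (YZ plane), |mask|=45  ⇒  voxels=94
  3. axis=2 (XY plane), |mask|=22  ⇒  voxels=34

voxel count = 34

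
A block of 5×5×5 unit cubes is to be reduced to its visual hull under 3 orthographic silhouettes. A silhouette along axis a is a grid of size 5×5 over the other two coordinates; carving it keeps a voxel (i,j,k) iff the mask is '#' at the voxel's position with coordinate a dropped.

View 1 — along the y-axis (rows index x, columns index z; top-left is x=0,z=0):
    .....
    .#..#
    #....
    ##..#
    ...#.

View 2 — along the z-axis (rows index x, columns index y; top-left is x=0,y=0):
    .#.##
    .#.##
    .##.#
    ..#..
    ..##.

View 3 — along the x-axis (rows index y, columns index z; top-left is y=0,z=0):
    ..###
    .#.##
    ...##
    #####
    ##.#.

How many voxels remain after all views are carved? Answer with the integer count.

voxel count = 9

before carving: 125 voxels (5×5×5)
[1] y-view keeps 7 columns → grid now 35
[2] z-view keeps 12 columns → grid now 14
[3] x-view keeps 16 columns → grid now 9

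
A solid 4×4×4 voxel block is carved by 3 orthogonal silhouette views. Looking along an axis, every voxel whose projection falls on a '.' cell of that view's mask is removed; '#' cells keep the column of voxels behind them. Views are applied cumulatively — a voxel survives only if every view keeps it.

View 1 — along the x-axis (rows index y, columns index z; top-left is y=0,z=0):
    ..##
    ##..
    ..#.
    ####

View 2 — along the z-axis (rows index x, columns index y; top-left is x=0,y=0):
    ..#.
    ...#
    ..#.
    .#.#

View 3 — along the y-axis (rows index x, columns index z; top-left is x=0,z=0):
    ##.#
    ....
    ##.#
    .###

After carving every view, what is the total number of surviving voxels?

4 voxels

full grid |V| = 64
after view 1 [x-axis, 9 of 16 cells solid] → remaining = 36
after view 2 [z-axis, 5 of 16 cells solid] → remaining = 12
after view 3 [y-axis, 9 of 16 cells solid] → remaining = 4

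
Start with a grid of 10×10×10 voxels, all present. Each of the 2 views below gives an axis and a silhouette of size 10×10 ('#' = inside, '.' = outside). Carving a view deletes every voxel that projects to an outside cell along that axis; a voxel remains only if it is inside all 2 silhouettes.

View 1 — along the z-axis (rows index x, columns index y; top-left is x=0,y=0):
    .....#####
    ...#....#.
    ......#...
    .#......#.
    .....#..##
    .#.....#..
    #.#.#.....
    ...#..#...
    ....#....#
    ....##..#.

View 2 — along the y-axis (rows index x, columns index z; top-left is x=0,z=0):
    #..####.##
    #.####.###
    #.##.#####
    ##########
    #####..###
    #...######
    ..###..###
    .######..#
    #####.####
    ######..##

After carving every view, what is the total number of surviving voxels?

|visual hull| = 191

before carving: 1000 voxels (10×10×10)
step 1: project along z, AND mask (25/100) → |grid| = 250
step 2: project along y, AND mask (78/100) → |grid| = 191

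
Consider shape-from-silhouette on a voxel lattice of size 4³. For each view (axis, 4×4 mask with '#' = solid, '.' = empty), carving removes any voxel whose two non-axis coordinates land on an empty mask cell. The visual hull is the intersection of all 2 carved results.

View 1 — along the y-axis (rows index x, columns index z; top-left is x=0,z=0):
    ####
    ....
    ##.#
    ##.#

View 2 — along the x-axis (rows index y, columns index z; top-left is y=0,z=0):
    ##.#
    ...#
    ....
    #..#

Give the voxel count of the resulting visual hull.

18 voxels

initial block: 4^3 = 64
V1 y: intersect with XZ mask (10 set) -- 40 left
V2 x: intersect with YZ mask (6 set) -- 18 left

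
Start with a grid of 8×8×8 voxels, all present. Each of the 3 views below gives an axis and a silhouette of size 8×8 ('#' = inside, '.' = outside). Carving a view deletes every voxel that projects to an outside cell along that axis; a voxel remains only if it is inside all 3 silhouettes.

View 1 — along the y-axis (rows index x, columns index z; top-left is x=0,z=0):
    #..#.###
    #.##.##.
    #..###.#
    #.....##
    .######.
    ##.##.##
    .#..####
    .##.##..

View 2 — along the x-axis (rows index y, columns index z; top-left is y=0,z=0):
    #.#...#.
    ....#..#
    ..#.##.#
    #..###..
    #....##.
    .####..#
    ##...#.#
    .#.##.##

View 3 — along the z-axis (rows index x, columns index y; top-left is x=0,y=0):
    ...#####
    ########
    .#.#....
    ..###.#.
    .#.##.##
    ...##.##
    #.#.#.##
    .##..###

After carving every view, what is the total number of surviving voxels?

|visual hull| = 92

before carving: 512 voxels (8×8×8)
[1] y-view keeps 39 columns → grid now 312
[2] x-view keeps 30 columns → grid now 148
[3] z-view keeps 38 columns → grid now 92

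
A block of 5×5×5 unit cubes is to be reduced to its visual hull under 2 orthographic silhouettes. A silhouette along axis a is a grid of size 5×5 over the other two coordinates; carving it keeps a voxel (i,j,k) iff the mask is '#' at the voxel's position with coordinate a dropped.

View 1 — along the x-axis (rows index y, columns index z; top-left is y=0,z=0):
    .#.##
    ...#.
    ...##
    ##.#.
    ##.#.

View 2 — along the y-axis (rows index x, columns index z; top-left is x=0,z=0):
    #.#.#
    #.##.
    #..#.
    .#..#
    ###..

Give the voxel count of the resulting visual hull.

remaining voxels: 28

initial block: 5^3 = 125
after view 1 [x-axis, 12 of 25 cells solid] → remaining = 60
after view 2 [y-axis, 13 of 25 cells solid] → remaining = 28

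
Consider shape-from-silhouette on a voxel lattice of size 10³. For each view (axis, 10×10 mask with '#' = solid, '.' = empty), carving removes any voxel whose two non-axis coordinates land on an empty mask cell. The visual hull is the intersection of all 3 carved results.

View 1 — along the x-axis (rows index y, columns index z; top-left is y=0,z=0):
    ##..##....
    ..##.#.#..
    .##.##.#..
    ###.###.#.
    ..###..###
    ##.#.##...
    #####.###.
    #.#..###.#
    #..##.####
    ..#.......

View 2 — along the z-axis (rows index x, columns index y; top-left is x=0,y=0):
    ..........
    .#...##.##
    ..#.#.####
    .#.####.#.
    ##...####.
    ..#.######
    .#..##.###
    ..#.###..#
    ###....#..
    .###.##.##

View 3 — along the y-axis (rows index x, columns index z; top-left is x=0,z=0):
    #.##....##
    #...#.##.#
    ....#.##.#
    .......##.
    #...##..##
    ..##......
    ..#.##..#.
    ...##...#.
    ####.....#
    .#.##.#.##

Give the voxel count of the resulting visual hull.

full grid |V| = 1000
step 1: project along x, AND mask (53/100) → |grid| = 530
step 2: project along z, AND mask (52/100) → |grid| = 277
step 3: project along y, AND mask (41/100) → |grid| = 108

|visual hull| = 108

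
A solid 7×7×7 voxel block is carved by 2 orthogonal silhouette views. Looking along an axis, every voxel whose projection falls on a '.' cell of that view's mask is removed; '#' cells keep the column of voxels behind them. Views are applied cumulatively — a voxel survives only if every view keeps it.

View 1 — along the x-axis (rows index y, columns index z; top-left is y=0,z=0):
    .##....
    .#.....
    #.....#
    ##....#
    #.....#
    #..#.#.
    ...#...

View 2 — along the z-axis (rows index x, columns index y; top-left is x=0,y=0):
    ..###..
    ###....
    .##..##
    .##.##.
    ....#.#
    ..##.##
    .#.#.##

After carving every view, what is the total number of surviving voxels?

47 voxels

initial block: 7^3 = 343
[1] x-view keeps 14 columns → grid now 98
[2] z-view keeps 24 columns → grid now 47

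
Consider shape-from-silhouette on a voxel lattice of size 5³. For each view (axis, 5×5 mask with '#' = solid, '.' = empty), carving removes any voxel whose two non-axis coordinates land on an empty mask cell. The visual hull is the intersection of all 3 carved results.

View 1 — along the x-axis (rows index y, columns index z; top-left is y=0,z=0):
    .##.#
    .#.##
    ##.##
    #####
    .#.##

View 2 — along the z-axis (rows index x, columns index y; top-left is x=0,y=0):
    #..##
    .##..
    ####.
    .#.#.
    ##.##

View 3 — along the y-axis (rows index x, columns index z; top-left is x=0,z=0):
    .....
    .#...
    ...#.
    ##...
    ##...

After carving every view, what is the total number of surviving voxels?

remaining voxels: 13

start: 5×5×5 = 125 voxels
V1 x: intersect with YZ mask (18 set) -- 90 left
V2 z: intersect with XY mask (15 set) -- 55 left
V3 y: intersect with XZ mask (6 set) -- 13 left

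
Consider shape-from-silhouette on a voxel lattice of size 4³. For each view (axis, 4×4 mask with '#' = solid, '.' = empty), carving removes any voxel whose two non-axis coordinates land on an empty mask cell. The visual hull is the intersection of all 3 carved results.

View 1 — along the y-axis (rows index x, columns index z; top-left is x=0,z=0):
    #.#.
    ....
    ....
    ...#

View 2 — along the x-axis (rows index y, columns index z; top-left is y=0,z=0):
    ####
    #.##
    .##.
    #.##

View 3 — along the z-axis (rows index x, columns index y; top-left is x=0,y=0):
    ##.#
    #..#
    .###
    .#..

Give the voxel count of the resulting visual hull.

|visual hull| = 7

full grid |V| = 64
step 1: project along y, AND mask (3/16) → |grid| = 12
step 2: project along x, AND mask (12/16) → |grid| = 10
step 3: project along z, AND mask (9/16) → |grid| = 7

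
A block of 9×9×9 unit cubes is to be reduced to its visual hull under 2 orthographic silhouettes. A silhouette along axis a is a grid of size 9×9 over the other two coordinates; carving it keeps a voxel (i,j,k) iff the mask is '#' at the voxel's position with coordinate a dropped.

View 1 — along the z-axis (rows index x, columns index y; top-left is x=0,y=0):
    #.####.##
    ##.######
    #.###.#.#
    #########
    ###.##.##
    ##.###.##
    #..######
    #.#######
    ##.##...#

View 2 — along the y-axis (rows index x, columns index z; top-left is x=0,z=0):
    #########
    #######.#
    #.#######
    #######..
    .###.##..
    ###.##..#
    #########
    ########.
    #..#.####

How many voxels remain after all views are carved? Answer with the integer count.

|visual hull| = 472

full grid |V| = 729
[1] z-view keeps 64 columns → grid now 576
[2] y-view keeps 66 columns → grid now 472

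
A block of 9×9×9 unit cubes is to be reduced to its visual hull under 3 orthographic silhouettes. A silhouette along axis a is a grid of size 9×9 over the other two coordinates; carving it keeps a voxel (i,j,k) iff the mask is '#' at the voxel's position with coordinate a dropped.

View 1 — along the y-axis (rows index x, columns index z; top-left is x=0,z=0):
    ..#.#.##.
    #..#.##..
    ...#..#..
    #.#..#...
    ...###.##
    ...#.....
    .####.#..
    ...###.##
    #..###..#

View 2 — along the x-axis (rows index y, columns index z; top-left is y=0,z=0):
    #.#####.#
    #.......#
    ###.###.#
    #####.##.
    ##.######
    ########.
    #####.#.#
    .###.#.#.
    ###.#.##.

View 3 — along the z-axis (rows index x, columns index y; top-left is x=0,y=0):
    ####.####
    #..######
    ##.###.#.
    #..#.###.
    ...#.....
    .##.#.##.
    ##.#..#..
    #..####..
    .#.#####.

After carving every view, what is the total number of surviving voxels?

125 voxels

before carving: 729 voxels (9×9×9)
step 1: project along y, AND mask (34/81) → |grid| = 306
step 2: project along x, AND mask (57/81) → |grid| = 212
step 3: project along z, AND mask (47/81) → |grid| = 125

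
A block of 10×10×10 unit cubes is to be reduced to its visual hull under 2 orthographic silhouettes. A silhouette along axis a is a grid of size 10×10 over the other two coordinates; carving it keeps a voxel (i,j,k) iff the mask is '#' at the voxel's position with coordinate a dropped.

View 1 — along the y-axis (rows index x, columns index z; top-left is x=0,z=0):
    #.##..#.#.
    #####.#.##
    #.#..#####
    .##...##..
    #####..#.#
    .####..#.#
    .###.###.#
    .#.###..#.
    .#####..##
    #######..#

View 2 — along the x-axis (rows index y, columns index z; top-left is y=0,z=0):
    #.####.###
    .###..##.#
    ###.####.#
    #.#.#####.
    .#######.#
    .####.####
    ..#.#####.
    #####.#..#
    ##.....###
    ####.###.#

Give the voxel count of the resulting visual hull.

461 voxels

initial block: 10^3 = 1000
[1] y-view keeps 64 columns → grid now 640
[2] x-view keeps 71 columns → grid now 461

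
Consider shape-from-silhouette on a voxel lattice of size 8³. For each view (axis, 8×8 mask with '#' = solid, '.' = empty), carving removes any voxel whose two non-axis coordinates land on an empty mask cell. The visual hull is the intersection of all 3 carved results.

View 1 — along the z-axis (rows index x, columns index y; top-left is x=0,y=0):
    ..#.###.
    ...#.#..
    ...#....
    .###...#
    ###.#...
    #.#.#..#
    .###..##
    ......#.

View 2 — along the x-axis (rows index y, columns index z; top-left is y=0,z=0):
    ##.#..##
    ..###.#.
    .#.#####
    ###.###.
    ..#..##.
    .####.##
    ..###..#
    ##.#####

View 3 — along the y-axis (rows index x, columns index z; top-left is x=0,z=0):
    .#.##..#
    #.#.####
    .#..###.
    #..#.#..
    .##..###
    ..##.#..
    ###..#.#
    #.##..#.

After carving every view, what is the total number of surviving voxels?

remaining voxels: 67

before carving: 512 voxels (8×8×8)
[1] z-view keeps 25 columns → grid now 200
[2] x-view keeps 41 columns → grid now 130
[3] y-view keeps 34 columns → grid now 67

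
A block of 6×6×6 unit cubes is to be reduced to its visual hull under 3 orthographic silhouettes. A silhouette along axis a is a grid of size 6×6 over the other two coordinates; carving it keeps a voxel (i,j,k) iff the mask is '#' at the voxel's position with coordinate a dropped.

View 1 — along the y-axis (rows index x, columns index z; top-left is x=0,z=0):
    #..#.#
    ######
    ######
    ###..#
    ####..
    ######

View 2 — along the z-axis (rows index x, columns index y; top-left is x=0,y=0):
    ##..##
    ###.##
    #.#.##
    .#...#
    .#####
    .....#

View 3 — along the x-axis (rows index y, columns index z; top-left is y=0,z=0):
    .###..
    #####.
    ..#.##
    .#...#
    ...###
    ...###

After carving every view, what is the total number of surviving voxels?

full grid |V| = 216
[1] y-view keeps 29 columns → grid now 174
[2] z-view keeps 21 columns → grid now 100
[3] x-view keeps 19 columns → grid now 51

remaining voxels: 51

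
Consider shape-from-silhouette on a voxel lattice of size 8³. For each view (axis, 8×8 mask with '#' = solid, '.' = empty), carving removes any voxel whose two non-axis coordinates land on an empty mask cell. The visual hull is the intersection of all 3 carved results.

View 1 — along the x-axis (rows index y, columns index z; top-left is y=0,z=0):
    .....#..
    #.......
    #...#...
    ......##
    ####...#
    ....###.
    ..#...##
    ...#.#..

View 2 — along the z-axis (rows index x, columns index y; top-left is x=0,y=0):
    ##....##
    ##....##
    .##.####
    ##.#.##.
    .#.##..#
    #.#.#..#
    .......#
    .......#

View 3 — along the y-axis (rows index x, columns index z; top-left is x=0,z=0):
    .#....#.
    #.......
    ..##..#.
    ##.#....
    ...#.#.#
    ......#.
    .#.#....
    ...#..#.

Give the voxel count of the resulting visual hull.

full grid |V| = 512
after view 1 [x-axis, 19 of 64 cells solid] → remaining = 152
after view 2 [z-axis, 29 of 64 cells solid] → remaining = 64
after view 3 [y-axis, 17 of 64 cells solid] → remaining = 16

|visual hull| = 16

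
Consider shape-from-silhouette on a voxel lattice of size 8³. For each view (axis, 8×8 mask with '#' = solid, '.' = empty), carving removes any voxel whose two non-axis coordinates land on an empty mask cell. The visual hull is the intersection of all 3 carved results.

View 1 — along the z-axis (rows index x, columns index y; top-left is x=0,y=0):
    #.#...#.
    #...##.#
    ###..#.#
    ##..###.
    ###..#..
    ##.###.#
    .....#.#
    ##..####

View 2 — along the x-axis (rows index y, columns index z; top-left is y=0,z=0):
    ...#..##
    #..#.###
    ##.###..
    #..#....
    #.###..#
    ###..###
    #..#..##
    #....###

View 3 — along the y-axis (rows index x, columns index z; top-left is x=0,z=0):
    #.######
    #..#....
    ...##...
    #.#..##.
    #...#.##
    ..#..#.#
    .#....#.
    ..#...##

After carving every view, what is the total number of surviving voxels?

start: 8×8×8 = 512 voxels
carve view 1 (along z, XY-mask fill 35/64): 280 voxels remain
carve view 2 (along x, YZ-mask fill 34/64): 157 voxels remain
carve view 3 (along y, XZ-mask fill 27/64): 68 voxels remain

voxel count = 68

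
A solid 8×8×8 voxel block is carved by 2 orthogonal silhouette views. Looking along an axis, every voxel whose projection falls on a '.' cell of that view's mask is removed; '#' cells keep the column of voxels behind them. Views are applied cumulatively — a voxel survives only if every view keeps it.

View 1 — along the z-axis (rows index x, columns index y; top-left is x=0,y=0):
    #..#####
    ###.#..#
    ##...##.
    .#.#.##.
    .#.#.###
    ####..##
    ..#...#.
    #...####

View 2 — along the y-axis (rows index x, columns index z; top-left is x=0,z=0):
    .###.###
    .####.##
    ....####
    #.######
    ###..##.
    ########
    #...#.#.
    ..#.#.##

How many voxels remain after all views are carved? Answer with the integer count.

before carving: 512 voxels (8×8×8)
  1. axis=2 (XY plane), |mask|=37  ⇒  voxels=296
  2. axis=1 (XZ plane), |mask|=43  ⇒  voxels=209

|visual hull| = 209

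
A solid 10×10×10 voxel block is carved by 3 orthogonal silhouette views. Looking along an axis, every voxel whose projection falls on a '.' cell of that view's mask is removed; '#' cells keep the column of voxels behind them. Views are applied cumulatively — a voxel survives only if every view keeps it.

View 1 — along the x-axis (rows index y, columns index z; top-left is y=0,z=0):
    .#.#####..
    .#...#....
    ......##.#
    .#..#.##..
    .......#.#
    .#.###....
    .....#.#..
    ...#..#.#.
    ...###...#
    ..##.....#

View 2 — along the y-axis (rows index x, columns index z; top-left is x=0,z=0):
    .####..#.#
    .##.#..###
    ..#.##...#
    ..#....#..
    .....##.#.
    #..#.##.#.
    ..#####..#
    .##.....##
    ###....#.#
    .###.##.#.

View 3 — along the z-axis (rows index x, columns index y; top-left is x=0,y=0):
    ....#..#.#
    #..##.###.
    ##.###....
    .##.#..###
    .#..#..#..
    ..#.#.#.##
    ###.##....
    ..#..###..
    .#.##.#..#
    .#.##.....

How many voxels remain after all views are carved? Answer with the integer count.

62 voxels

start: 10×10×10 = 1000 voxels
step 1: project along x, AND mask (33/100) → |grid| = 330
step 2: project along y, AND mask (47/100) → |grid| = 154
step 3: project along z, AND mask (45/100) → |grid| = 62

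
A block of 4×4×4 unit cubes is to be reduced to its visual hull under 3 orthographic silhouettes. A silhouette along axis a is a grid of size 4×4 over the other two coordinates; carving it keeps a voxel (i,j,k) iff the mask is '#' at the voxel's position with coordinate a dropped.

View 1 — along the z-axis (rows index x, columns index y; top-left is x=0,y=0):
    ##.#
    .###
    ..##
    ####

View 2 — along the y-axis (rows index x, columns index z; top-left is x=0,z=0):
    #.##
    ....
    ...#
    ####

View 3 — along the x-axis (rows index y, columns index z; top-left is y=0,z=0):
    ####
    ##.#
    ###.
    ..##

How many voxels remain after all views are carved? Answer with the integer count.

full grid |V| = 64
after view 1 [z-axis, 12 of 16 cells solid] → remaining = 48
after view 2 [y-axis, 8 of 16 cells solid] → remaining = 27
after view 3 [x-axis, 12 of 16 cells solid] → remaining = 20

voxel count = 20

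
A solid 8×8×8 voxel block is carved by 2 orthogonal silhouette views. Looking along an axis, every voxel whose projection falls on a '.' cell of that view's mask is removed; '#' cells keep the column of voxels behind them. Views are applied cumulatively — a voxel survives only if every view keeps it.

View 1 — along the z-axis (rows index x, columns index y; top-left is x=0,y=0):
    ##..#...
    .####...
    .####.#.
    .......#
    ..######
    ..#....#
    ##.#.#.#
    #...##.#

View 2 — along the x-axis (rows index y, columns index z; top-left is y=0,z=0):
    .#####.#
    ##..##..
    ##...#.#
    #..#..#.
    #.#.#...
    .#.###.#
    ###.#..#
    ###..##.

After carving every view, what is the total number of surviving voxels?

|visual hull| = 127

before carving: 512 voxels (8×8×8)
step 1: project along z, AND mask (30/64) → |grid| = 240
step 2: project along x, AND mask (35/64) → |grid| = 127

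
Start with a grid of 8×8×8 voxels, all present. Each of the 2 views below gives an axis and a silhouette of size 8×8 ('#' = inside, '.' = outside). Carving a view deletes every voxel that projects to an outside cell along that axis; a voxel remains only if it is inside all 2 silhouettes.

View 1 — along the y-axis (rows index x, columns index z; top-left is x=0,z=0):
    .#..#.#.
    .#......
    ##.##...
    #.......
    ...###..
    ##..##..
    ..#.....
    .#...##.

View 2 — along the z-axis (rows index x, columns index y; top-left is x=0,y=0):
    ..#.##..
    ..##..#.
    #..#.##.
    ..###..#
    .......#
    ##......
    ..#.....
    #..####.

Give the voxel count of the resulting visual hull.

full grid |V| = 512
after view 1 [y-axis, 20 of 64 cells solid] → remaining = 160
after view 2 [z-axis, 23 of 64 cells solid] → remaining = 59

voxel count = 59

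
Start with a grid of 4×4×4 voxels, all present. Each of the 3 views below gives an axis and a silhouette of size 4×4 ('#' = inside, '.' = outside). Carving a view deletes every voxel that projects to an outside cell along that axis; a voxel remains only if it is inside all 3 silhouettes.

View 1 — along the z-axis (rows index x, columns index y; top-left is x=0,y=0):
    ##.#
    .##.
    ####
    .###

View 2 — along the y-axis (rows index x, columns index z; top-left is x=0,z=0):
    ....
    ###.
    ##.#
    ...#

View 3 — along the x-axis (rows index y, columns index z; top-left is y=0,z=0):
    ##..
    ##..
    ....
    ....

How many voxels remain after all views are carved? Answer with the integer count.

before carving: 64 voxels (4×4×4)
carve view 1 (along z, XY-mask fill 12/16): 48 voxels remain
carve view 2 (along y, XZ-mask fill 7/16): 21 voxels remain
carve view 3 (along x, YZ-mask fill 4/16): 6 voxels remain

|visual hull| = 6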